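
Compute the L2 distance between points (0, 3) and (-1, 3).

(Σ|x_i - y_i|^2)^(1/2) = (|0 - (-1)|^2 + |3 - 3|^2)^(1/2)
= (1^2 + 0^2)^(1/2) = (1 + 0)^(1/2) = (1)^(1/2) = 1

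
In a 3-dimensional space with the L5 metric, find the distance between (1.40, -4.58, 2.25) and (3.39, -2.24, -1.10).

(Σ|x_i - y_i|^5)^(1/5) = (|1.4 - 3.39|^5 + |-4.58 - (-2.24)|^5 + |2.25 - (-1.1)|^5)^(1/5)
= (1.99^5 + 2.34^5 + 3.35^5)^(1/5) ≈ (31.208 + 70.1583 + 421.9141)^(1/5) = (523.2804)^(1/5) ≈ 3.4974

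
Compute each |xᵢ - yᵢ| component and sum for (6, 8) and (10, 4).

Σ|x_i - y_i| = |6 - 10| + |8 - 4| = 4 + 4 = 8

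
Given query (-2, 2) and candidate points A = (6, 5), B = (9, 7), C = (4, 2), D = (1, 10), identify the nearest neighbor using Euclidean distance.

Distances: d(A) ≈ 8.544, d(B) ≈ 12.083, d(C) = 6, d(D) ≈ 8.544. Nearest: C = (4, 2) with distance 6.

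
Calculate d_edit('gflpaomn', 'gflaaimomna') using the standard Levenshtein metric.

Let D[i][j] be the edit distance between the first i characters of 'gflpaomn' and the first j characters of 'gflaaimomna', with D[i][0] = i, D[0][j] = j, and D[i][j] = D[i-1][j-1] if the characters match, else 1 + min(D[i-1][j], D[i][j-1], D[i-1][j-1]). Filling the table (rows: prefixes of 'gflpaomn', columns: prefixes of 'gflaaimomna'):
     ε  g  f  l  a  a  i  m  o  m  n  a
  ε  0  1  2  3  4  5  6  7  8  9 10 11
  g  1  0  1  2  3  4  5  6  7  8  9 10
  f  2  1  0  1  2  3  4  5  6  7  8  9
  l  3  2  1  0  1  2  3  4  5  6  7  8
  p  4  3  2  1  1  2  3  4  5  6  7  8
  a  5  4  3  2  1  1  2  3  4  5  6  7
  o  6  5  4  3  2  2  2  3  3  4  5  6
  m  7  6  5  4  3  3  3  2  3  3  4  5
  n  8  7  6  5  4  4  4  3  3  4  3  4
The bottom-right entry gives D[8][11] = 4, so no sequence of fewer than 4 edits works. Backtracking through the table gives one optimal edit sequence (4 edits):
  gflpaomn → gflaaomn (sub p→a @4)
  gflaaomn → gflaaiomn (ins i @6)
  gflaaiomn → gflaaimomn (ins m @7)
  gflaaimomn → gflaaimomna (ins a @11)
Edit distance = 4.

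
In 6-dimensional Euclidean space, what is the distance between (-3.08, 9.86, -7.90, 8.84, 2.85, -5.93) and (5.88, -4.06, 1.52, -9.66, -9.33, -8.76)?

√(Σ(x_i - y_i)²) = √((-3.08 - 5.88)² + (9.86 - (-4.06))² + (-7.9 - 1.52)² + (8.84 - (-9.66))² + (2.85 - (-9.33))² + (-5.93 - (-8.76))²)
= √((-8.96)² + 13.92² + (-9.42)² + 18.5² + 12.18² + 2.83²) = √(80.2816 + 193.7664 + 88.7364 + 342.25 + 148.3524 + 8.0089) = √861.3957 ≈ 29.3495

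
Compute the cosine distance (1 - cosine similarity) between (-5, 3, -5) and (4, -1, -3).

With u = (-5, 3, -5), v = (4, -1, -3):
u·v = (-5)·4 + 3·(-1) + (-5)·(-3) = (-20) + (-3) + 15 = -8.
|u| = √((-5)² + 3² + (-5)²) = √59, |v| = √(4² + (-1)² + (-3)²) = √26, so |u||v| = √(59·26) = √1534.
cos θ = (u·v)/(|u||v|) = -8/√1534 ≈ -0.2043
Cosine distance = 1 - cos θ ≈ 1 - (-0.2043) = 1.2043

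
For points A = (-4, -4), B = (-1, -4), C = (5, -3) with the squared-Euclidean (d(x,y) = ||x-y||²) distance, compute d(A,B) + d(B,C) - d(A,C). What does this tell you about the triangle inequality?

d(A,B) = 3² + 0² = 9, d(B,C) = 6² + 1² = 37, d(A,C) = 9² + 1² = 82.
d(A,B) + d(B,C) - d(A,C) = 9 + 37 - 82 = 46 - 82 = -36. This is < 0, so the triangle inequality FAILS for these points (squared-Euclidean is not a metric).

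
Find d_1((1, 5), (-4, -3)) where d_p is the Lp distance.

Σ|x_i - y_i| = |1 - (-4)| + |5 - (-3)| = 5 + 8 = 13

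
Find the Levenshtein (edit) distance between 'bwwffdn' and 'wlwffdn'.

Let D[i][j] be the edit distance between the first i characters of 'bwwffdn' and the first j characters of 'wlwffdn', with D[i][0] = i, D[0][j] = j, and D[i][j] = D[i-1][j-1] if the characters match, else 1 + min(D[i-1][j], D[i][j-1], D[i-1][j-1]). Filling the table (rows: prefixes of 'bwwffdn', columns: prefixes of 'wlwffdn'):
     ε  w  l  w  f  f  d  n
  ε  0  1  2  3  4  5  6  7
  b  1  1  2  3  4  5  6  7
  w  2  1  2  2  3  4  5  6
  w  3  2  2  2  3  4  5  6
  f  4  3  3  3  2  3  4  5
  f  5  4  4  4  3  2  3  4
  d  6  5  5  5  4  3  2  3
  n  7  6  6  6  5  4  3  2
The bottom-right entry gives D[7][7] = 2, so no sequence of fewer than 2 edits works. Backtracking through the table gives one optimal edit sequence (2 edits):
  bwwffdn → wwwffdn (sub b→w @1)
  wwwffdn → wlwffdn (sub w→l @2)
Edit distance = 2.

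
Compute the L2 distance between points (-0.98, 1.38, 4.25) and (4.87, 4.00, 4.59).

(Σ|x_i - y_i|^2)^(1/2) = (|-0.98 - 4.87|^2 + |1.38 - 4|^2 + |4.25 - 4.59|^2)^(1/2)
= (5.85^2 + 2.62^2 + 0.34^2)^(1/2) = (34.2225 + 6.8644 + 0.1156)^(1/2) = (41.2025)^(1/2) ≈ 6.4189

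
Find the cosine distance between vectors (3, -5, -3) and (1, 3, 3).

With u = (3, -5, -3), v = (1, 3, 3):
u·v = 3·1 + (-5)·3 + (-3)·3 = 3 + (-15) + (-9) = -21.
|u| = √(3² + (-5)² + (-3)²) = √43, |v| = √(1² + 3² + 3²) = √19, so |u||v| = √(43·19) = √817.
cos θ = (u·v)/(|u||v|) = -21/√817 ≈ -0.7347
Cosine distance = 1 - cos θ ≈ 1 - (-0.7347) = 1.7347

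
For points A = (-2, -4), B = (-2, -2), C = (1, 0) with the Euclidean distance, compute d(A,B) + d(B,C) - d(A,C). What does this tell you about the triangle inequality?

d(A,B) = √(0² + 2²) = √4 = 2, d(B,C) = √(3² + 2²) = √13 ≈ 3.6056, d(A,C) = √(3² + 4²) = √25 = 5.
d(A,B) + d(B,C) - d(A,C) = 2 + 3.6056 - 5 = 5.6056 - 5 = 0.6056 (to 4 decimal places). This is ≥ 0, so the triangle inequality holds for these points.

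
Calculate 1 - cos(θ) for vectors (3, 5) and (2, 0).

With u = (3, 5), v = (2, 0):
u·v = 3·2 + 5·0 = 6 + 0 = 6.
|u| = √(3² + 5²) = √34, |v| = √(2² + 0²) = √4, so |u||v| = √(34·4) = √136.
cos θ = (u·v)/(|u||v|) = 6/√136 ≈ 0.5145
Cosine distance = 1 - cos θ ≈ 1 - 0.5145 = 0.4855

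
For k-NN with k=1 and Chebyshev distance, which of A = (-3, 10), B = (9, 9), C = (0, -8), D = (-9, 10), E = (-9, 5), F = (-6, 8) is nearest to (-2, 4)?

Distances: d(A) = 6, d(B) = 11, d(C) = 12, d(D) = 7, d(E) = 7, d(F) = 4. Nearest: F = (-6, 8) with distance 4.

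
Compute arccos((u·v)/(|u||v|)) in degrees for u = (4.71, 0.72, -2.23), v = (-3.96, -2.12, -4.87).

With u = (4.71, 0.72, -2.23), v = (-3.96, -2.12, -4.87):
u·v = 4.71·(-3.96) + 0.72·(-2.12) + (-2.23)·(-4.87) = (-18.6516) + (-1.5264) + 10.8601 = -9.3179.
|u| = √(4.71² + 0.72² + (-2.23)²) = √(22.1841 + 0.5184 + 4.9729) = √27.6754, |v| = √((-3.96)² + (-2.12)² + (-4.87)²) = √(15.6816 + 4.4944 + 23.7169) = √43.8929.
cos θ = (u·v)/(|u||v|) = -9.3179/(√27.6754·√43.8929) ≈ -0.267346
θ = arccos(-0.267346) ≈ 105.51°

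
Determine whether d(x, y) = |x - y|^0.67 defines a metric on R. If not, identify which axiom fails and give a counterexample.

Yes. With 0 < p = 0.67 ≤ 1, d(x,y) = |x-y|^0.67 is a metric on R. Non-negativity and symmetry are immediate; |x-y|^0.67 = 0 ⟺ |x-y| = 0 ⟺ x = y. For the triangle inequality, the function t ↦ t^0.67 is subadditive on [0,∞) when p ≤ 1, so |x-z|^0.67 ≤ (|x-y| + |y-z|)^0.67 ≤ |x-y|^0.67 + |y-z|^0.67.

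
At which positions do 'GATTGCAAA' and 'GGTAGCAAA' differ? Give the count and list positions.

Differing positions: 2, 4. Hamming distance = 2.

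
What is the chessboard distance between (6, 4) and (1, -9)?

max(|x_i - y_i|) = max(|6 - 1|, |4 - (-9)|) = max(5, 13) = 13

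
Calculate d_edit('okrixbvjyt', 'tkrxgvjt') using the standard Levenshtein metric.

Let D[i][j] be the edit distance between the first i characters of 'okrixbvjyt' and the first j characters of 'tkrxgvjt', with D[i][0] = i, D[0][j] = j, and D[i][j] = D[i-1][j-1] if the characters match, else 1 + min(D[i-1][j], D[i][j-1], D[i-1][j-1]). Filling the table (rows: prefixes of 'okrixbvjyt', columns: prefixes of 'tkrxgvjt'):
     ε  t  k  r  x  g  v  j  t
  ε  0  1  2  3  4  5  6  7  8
  o  1  1  2  3  4  5  6  7  8
  k  2  2  1  2  3  4  5  6  7
  r  3  3  2  1  2  3  4  5  6
  i  4  4  3  2  2  3  4  5  6
  x  5  5  4  3  2  3  4  5  6
  b  6  6  5  4  3  3  4  5  6
  v  7  7  6  5  4  4  3  4  5
  j  8  8  7  6  5  5  4  3  4
  y  9  9  8  7  6  6  5  4  4
  t 10  9  9  8  7  7  6  5  4
The bottom-right entry gives D[10][8] = 4, so no sequence of fewer than 4 edits works. Backtracking through the table gives one optimal edit sequence (4 edits):
  okrixbvjyt → tkrixbvjyt (sub o→t @1)
  tkrixbvjyt → tkrxbvjyt (del i @4)
  tkrxbvjyt → tkrxgvjyt (sub b→g @5)
  tkrxgvjyt → tkrxgvjt (del y @8)
Edit distance = 4.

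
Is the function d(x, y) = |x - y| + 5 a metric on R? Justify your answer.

No. d fails identity of indiscernibles (specifically d(x,x) = 0): d(-6, -6) = |-6 - (-6)| + 5 = 0 + 5 = 5 ≠ 0.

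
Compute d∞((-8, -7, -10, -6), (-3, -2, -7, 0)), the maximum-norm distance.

max(|x_i - y_i|) = max(|-8 - (-3)|, |-7 - (-2)|, |-10 - (-7)|, |-6 - 0|) = max(5, 5, 3, 6) = 6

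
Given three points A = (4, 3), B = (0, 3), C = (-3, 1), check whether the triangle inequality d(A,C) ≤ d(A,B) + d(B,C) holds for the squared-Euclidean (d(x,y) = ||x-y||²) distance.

d(A,B) = 4² + 0² = 16, d(B,C) = 3² + 2² = 13, d(A,C) = 7² + 2² = 53.
d(A,C) = 53 > 16 + 13 = 29. Triangle inequality is VIOLATED. (Squared-Euclidean is not a metric — this is a counterexample.)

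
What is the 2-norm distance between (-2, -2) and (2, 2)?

(Σ|x_i - y_i|^2)^(1/2) = (|-2 - 2|^2 + |-2 - 2|^2)^(1/2)
= (4^2 + 4^2)^(1/2) = (16 + 16)^(1/2) = (32)^(1/2) ≈ 5.6569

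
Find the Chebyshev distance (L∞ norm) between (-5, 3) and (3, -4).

max(|x_i - y_i|) = max(|-5 - 3|, |3 - (-4)|) = max(8, 7) = 8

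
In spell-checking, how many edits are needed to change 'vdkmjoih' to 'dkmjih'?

Let D[i][j] be the edit distance between the first i characters of 'vdkmjoih' and the first j characters of 'dkmjih', with D[i][0] = i, D[0][j] = j, and D[i][j] = D[i-1][j-1] if the characters match, else 1 + min(D[i-1][j], D[i][j-1], D[i-1][j-1]). Filling the table (rows: prefixes of 'vdkmjoih', columns: prefixes of 'dkmjih'):
     ε  d  k  m  j  i  h
  ε  0  1  2  3  4  5  6
  v  1  1  2  3  4  5  6
  d  2  1  2  3  4  5  6
  k  3  2  1  2  3  4  5
  m  4  3  2  1  2  3  4
  j  5  4  3  2  1  2  3
  o  6  5  4  3  2  2  3
  i  7  6  5  4  3  2  3
  h  8  7  6  5  4  3  2
The bottom-right entry gives D[8][6] = 2, so no sequence of fewer than 2 edits works. Backtracking through the table gives one optimal edit sequence (2 edits):
  vdkmjoih → dkmjoih (del v @1)
  dkmjoih → dkmjih (del o @5)
Edit distance = 2.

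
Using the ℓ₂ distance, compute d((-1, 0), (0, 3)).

(Σ|x_i - y_i|^2)^(1/2) = (|-1 - 0|^2 + |0 - 3|^2)^(1/2)
= (1^2 + 3^2)^(1/2) = (1 + 9)^(1/2) = (10)^(1/2) ≈ 3.1623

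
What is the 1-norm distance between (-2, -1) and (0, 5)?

Σ|x_i - y_i| = |-2 - 0| + |-1 - 5| = 2 + 6 = 8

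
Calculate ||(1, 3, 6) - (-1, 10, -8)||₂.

√(Σ(x_i - y_i)²) = √((1 - (-1))² + (3 - 10)² + (6 - (-8))²)
= √(2² + (-7)² + 14²) = √(4 + 49 + 196) = √249 ≈ 15.7797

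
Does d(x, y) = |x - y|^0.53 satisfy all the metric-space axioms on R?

Yes. With 0 < p = 0.53 ≤ 1, d(x,y) = |x-y|^0.53 is a metric on R. Non-negativity and symmetry are immediate; |x-y|^0.53 = 0 ⟺ |x-y| = 0 ⟺ x = y. For the triangle inequality, the function t ↦ t^0.53 is subadditive on [0,∞) when p ≤ 1, so |x-z|^0.53 ≤ (|x-y| + |y-z|)^0.53 ≤ |x-y|^0.53 + |y-z|^0.53.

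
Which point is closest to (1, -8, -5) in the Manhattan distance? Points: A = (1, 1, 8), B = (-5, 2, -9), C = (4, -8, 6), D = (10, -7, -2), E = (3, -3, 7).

Distances: d(A) = 22, d(B) = 20, d(C) = 14, d(D) = 13, d(E) = 19. Nearest: D = (10, -7, -2) with distance 13.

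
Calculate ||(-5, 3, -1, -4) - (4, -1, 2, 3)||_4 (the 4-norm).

(Σ|x_i - y_i|^4)^(1/4) = (|-5 - 4|^4 + |3 - (-1)|^4 + |-1 - 2|^4 + |-4 - 3|^4)^(1/4)
= (9^4 + 4^4 + 3^4 + 7^4)^(1/4) = (6561 + 256 + 81 + 2401)^(1/4) = (9299)^(1/4) ≈ 9.8199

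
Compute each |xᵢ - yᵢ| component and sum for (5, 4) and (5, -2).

Σ|x_i - y_i| = |5 - 5| + |4 - (-2)| = 0 + 6 = 6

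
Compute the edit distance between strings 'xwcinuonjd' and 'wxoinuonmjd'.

Let D[i][j] be the edit distance between the first i characters of 'xwcinuonjd' and the first j characters of 'wxoinuonmjd', with D[i][0] = i, D[0][j] = j, and D[i][j] = D[i-1][j-1] if the characters match, else 1 + min(D[i-1][j], D[i][j-1], D[i-1][j-1]). Filling the table (rows: prefixes of 'xwcinuonjd', columns: prefixes of 'wxoinuonmjd'):
     ε  w  x  o  i  n  u  o  n  m  j  d
  ε  0  1  2  3  4  5  6  7  8  9 10 11
  x  1  1  1  2  3  4  5  6  7  8  9 10
  w  2  1  2  2  3  4  5  6  7  8  9 10
  c  3  2  2  3  3  4  5  6  7  8  9 10
  i  4  3  3  3  3  4  5  6  7  8  9 10
  n  5  4  4  4  4  3  4  5  6  7  8  9
  u  6  5  5  5  5  4  3  4  5  6  7  8
  o  7  6  6  5  6  5  4  3  4  5  6  7
  n  8  7  7  6  6  6  5  4  3  4  5  6
  j  9  8  8  7  7  7  6  5  4  4  4  5
  d 10  9  9  8  8  8  7  6  5  5  5  4
The bottom-right entry gives D[10][11] = 4, so no sequence of fewer than 4 edits works. Backtracking through the table gives one optimal edit sequence (4 edits):
  xwcinuonjd → wwcinuonjd (sub x→w @1)
  wwcinuonjd → wxcinuonjd (sub w→x @2)
  wxcinuonjd → wxoinuonjd (sub c→o @3)
  wxoinuonjd → wxoinuonmjd (ins m @9)
Edit distance = 4.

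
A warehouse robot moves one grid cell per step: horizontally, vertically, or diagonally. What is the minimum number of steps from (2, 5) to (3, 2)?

max(|x_i - y_i|) = max(|2 - 3|, |5 - 2|) = max(1, 3) = 3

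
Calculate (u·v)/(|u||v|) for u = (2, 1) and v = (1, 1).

With u = (2, 1), v = (1, 1):
u·v = 2·1 + 1·1 = 2 + 1 = 3.
|u| = √(2² + 1²) = √5, |v| = √(1² + 1²) = √2, so |u||v| = √(5·2) = √10.
cos θ = (u·v)/(|u||v|) = 3/√10 ≈ 0.9487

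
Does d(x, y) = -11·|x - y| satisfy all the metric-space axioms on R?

No. With c = -11 < 0, d fails non-negativity: d(1, 6) = -11·|1 - 6| = -11·5 = -55 < 0.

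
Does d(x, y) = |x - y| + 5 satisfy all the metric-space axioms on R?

No. d fails identity of indiscernibles (specifically d(x,x) = 0): d(-1, -1) = |-1 - (-1)| + 5 = 0 + 5 = 5 ≠ 0.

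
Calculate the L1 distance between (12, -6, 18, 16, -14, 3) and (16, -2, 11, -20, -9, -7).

Σ|x_i - y_i| = |12 - 16| + |-6 - (-2)| + |18 - 11| + |16 - (-20)| + |-14 - (-9)| + |3 - (-7)| = 4 + 4 + 7 + 36 + 5 + 10 = 66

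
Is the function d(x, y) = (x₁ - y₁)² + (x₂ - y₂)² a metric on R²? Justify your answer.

No. The squared Euclidean distance fails the triangle inequality. Counterexample: x = (0, 0), y = (3, 3), z = (6, 6). d(x,z) = 6² + 6² = 72, but d(x,y) + d(y,z) = (3² + 3²) + (3² + 3²) = 18 + 18 = 36. Since 72 > 36, the triangle inequality is violated. (Note: √d, the ordinary Euclidean distance, IS a metric.)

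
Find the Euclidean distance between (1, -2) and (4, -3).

√(Σ(x_i - y_i)²) = √((1 - 4)² + (-2 - (-3))²)
= √((-3)² + 1²) = √(9 + 1) = √10 ≈ 3.1623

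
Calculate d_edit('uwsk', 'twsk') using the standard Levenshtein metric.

Let D[i][j] be the edit distance between the first i characters of 'uwsk' and the first j characters of 'twsk', with D[i][0] = i, D[0][j] = j, and D[i][j] = D[i-1][j-1] if the characters match, else 1 + min(D[i-1][j], D[i][j-1], D[i-1][j-1]). Filling the table (rows: prefixes of 'uwsk', columns: prefixes of 'twsk'):
     ε  t  w  s  k
  ε  0  1  2  3  4
  u  1  1  2  3  4
  w  2  2  1  2  3
  s  3  3  2  1  2
  k  4  4  3  2  1
The bottom-right entry gives D[4][4] = 1, so no sequence of fewer than 1 edit works. Backtracking through the table gives one optimal edit sequence (1 edit):
  uwsk → twsk (sub u→t @1)
Edit distance = 1.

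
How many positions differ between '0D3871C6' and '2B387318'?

Differing positions: 1, 2, 6, 7, 8. Hamming distance = 5.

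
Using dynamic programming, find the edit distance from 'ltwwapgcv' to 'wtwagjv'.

Let D[i][j] be the edit distance between the first i characters of 'ltwwapgcv' and the first j characters of 'wtwagjv', with D[i][0] = i, D[0][j] = j, and D[i][j] = D[i-1][j-1] if the characters match, else 1 + min(D[i-1][j], D[i][j-1], D[i-1][j-1]). Filling the table (rows: prefixes of 'ltwwapgcv', columns: prefixes of 'wtwagjv'):
     ε  w  t  w  a  g  j  v
  ε  0  1  2  3  4  5  6  7
  l  1  1  2  3  4  5  6  7
  t  2  2  1  2  3  4  5  6
  w  3  2  2  1  2  3  4  5
  w  4  3  3  2  2  3  4  5
  a  5  4  4  3  2  3  4  5
  p  6  5  5  4  3  3  4  5
  g  7  6  6  5  4  3  4  5
  c  8  7  7  6  5  4  4  5
  v  9  8  8  7  6  5  5  4
The bottom-right entry gives D[9][7] = 4, so no sequence of fewer than 4 edits works. Backtracking through the table gives one optimal edit sequence (4 edits):
  ltwwapgcv → wtwwapgcv (sub l→w @1)
  wtwwapgcv → wtwapgcv (del w @3)
  wtwapgcv → wtwagcv (del p @5)
  wtwagcv → wtwagjv (sub c→j @6)
Edit distance = 4.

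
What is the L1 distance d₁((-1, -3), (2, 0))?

Σ|x_i - y_i| = |-1 - 2| + |-3 - 0| = 3 + 3 = 6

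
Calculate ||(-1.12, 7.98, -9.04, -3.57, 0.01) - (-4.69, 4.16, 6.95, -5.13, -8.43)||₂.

√(Σ(x_i - y_i)²) = √((-1.12 - (-4.69))² + (7.98 - 4.16)² + (-9.04 - 6.95)² + (-3.57 - (-5.13))² + (0.01 - (-8.43))²)
= √(3.57² + 3.82² + (-15.99)² + 1.56² + 8.44²) = √(12.7449 + 14.5924 + 255.6801 + 2.4336 + 71.2336) = √356.6846 ≈ 18.8861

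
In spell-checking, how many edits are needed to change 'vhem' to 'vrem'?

Let D[i][j] be the edit distance between the first i characters of 'vhem' and the first j characters of 'vrem', with D[i][0] = i, D[0][j] = j, and D[i][j] = D[i-1][j-1] if the characters match, else 1 + min(D[i-1][j], D[i][j-1], D[i-1][j-1]). Filling the table (rows: prefixes of 'vhem', columns: prefixes of 'vrem'):
     ε  v  r  e  m
  ε  0  1  2  3  4
  v  1  0  1  2  3
  h  2  1  1  2  3
  e  3  2  2  1  2
  m  4  3  3  2  1
The bottom-right entry gives D[4][4] = 1, so no sequence of fewer than 1 edit works. Backtracking through the table gives one optimal edit sequence (1 edit):
  vhem → vrem (sub h→r @2)
Edit distance = 1.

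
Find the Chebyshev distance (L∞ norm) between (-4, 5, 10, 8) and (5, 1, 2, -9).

max(|x_i - y_i|) = max(|-4 - 5|, |5 - 1|, |10 - 2|, |8 - (-9)|) = max(9, 4, 8, 17) = 17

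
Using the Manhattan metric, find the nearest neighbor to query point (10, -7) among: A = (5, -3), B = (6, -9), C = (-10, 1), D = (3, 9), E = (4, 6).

Distances: d(A) = 9, d(B) = 6, d(C) = 28, d(D) = 23, d(E) = 19. Nearest: B = (6, -9) with distance 6.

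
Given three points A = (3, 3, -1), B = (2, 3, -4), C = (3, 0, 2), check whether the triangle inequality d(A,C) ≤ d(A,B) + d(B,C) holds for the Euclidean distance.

d(A,B) = √(1² + 0² + 3²) = √10 ≈ 3.1623, d(B,C) = √(1² + 3² + 6²) = √46 ≈ 6.7823, d(A,C) = √(0² + 3² + 3²) = √18 ≈ 4.2426.
d(A,C) ≈ 4.2426 ≤ 3.1623 + 6.7823 = 9.9446. Triangle inequality is satisfied.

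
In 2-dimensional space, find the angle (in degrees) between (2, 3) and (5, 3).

With u = (2, 3), v = (5, 3):
u·v = 2·5 + 3·3 = 10 + 9 = 19.
|u| = √(2² + 3²) = √13, |v| = √(5² + 3²) = √34, so |u||v| = √(13·34) = √442.
cos θ = (u·v)/(|u||v|) = 19/√442 ≈ 0.903738
θ = arccos(0.903738) ≈ 25.35°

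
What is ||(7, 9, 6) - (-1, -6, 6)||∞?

max(|x_i - y_i|) = max(|7 - (-1)|, |9 - (-6)|, |6 - 6|) = max(8, 15, 0) = 15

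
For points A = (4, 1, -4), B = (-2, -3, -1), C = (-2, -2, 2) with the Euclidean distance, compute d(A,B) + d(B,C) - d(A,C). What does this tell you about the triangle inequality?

d(A,B) = √(6² + 4² + 3²) = √61 ≈ 7.8102, d(B,C) = √(0² + 1² + 3²) = √10 ≈ 3.1623, d(A,C) = √(6² + 3² + 6²) = √81 = 9.
d(A,B) + d(B,C) - d(A,C) = 7.8102 + 3.1623 - 9 = 10.9725 - 9 = 1.9725 (to 4 decimal places). This is ≥ 0, so the triangle inequality holds for these points.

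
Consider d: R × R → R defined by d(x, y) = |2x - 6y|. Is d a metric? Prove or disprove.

No. d fails symmetry: d(9, 2) = |2·9 - 6·2| = |6| = 6, but d(2, 9) = |2·2 - 6·9| = |-50| = 50. Since 6 ≠ 50, d(x,y) ≠ d(y,x) in general.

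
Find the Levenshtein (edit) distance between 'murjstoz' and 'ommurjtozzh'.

Let D[i][j] be the edit distance between the first i characters of 'murjstoz' and the first j characters of 'ommurjtozzh', with D[i][0] = i, D[0][j] = j, and D[i][j] = D[i-1][j-1] if the characters match, else 1 + min(D[i-1][j], D[i][j-1], D[i-1][j-1]). Filling the table (rows: prefixes of 'murjstoz', columns: prefixes of 'ommurjtozzh'):
     ε  o  m  m  u  r  j  t  o  z  z  h
  ε  0  1  2  3  4  5  6  7  8  9 10 11
  m  1  1  1  2  3  4  5  6  7  8  9 10
  u  2  2  2  2  2  3  4  5  6  7  8  9
  r  3  3  3  3  3  2  3  4  5  6  7  8
  j  4  4  4  4  4  3  2  3  4  5  6  7
  s  5  5  5  5  5  4  3  3  4  5  6  7
  t  6  6  6  6  6  5  4  3  4  5  6  7
  o  7  6  7  7  7  6  5  4  3  4  5  6
  z  8  7  7  8  8  7  6  5  4  3  4  5
The bottom-right entry gives D[8][11] = 5, so no sequence of fewer than 5 edits works. Backtracking through the table gives one optimal edit sequence (5 edits):
  murjstoz → omurjstoz (ins o @1)
  omurjstoz → ommurjstoz (ins m @2)
  ommurjstoz → ommurjtoz (del s @7)
  ommurjtoz → ommurjtozz (ins z @9)
  ommurjtozz → ommurjtozzh (ins h @11)
Edit distance = 5.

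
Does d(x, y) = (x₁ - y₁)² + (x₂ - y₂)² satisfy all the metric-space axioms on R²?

No. The squared Euclidean distance fails the triangle inequality. Counterexample: x = (0, 0), y = (2, 2), z = (4, 4). d(x,z) = 4² + 4² = 32, but d(x,y) + d(y,z) = (2² + 2²) + (2² + 2²) = 8 + 8 = 16. Since 32 > 16, the triangle inequality is violated. (Note: √d, the ordinary Euclidean distance, IS a metric.)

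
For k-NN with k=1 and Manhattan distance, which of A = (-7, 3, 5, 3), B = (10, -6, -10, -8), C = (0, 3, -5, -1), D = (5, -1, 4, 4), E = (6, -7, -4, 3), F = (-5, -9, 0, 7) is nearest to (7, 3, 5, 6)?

Distances: d(A) = 17, d(B) = 41, d(C) = 24, d(D) = 9, d(E) = 23, d(F) = 30. Nearest: D = (5, -1, 4, 4) with distance 9.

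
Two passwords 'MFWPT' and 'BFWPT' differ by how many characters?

Differing positions: 1. Hamming distance = 1.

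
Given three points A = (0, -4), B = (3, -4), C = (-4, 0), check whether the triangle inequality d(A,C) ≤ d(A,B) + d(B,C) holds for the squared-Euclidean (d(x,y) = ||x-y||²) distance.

d(A,B) = 3² + 0² = 9, d(B,C) = 7² + 4² = 65, d(A,C) = 4² + 4² = 32.
d(A,C) = 32 ≤ 9 + 65 = 74. Triangle inequality is satisfied.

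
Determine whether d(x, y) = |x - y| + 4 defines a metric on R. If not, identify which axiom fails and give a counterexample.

No. d fails identity of indiscernibles (specifically d(x,x) = 0): d(-3, -3) = |-3 - (-3)| + 4 = 0 + 4 = 4 ≠ 0.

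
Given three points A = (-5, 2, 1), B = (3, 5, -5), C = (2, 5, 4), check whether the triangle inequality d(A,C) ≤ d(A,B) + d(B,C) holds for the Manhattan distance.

d(A,B) = 8 + 3 + 6 = 17, d(B,C) = 1 + 0 + 9 = 10, d(A,C) = 7 + 3 + 3 = 13.
d(A,C) = 13 ≤ 17 + 10 = 27. Triangle inequality is satisfied.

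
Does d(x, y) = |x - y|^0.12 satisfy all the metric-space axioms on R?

Yes. With 0 < p = 0.12 ≤ 1, d(x,y) = |x-y|^0.12 is a metric on R. Non-negativity and symmetry are immediate; |x-y|^0.12 = 0 ⟺ |x-y| = 0 ⟺ x = y. For the triangle inequality, the function t ↦ t^0.12 is subadditive on [0,∞) when p ≤ 1, so |x-z|^0.12 ≤ (|x-y| + |y-z|)^0.12 ≤ |x-y|^0.12 + |y-z|^0.12.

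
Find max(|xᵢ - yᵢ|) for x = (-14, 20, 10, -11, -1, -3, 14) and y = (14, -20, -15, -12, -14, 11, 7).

max(|x_i - y_i|) = max(|-14 - 14|, |20 - (-20)|, |10 - (-15)|, |-11 - (-12)|, |-1 - (-14)|, |-3 - 11|, |14 - 7|) = max(28, 40, 25, 1, 13, 14, 7) = 40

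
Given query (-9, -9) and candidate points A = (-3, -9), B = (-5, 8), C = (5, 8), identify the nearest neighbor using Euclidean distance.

Distances: d(A) = 6, d(B) ≈ 17.4642, d(C) ≈ 22.0227. Nearest: A = (-3, -9) with distance 6.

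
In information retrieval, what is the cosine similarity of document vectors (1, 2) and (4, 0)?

With u = (1, 2), v = (4, 0):
u·v = 1·4 + 2·0 = 4 + 0 = 4.
|u| = √(1² + 2²) = √5, |v| = √(4² + 0²) = √16, so |u||v| = √(5·16) = √80.
cos θ = (u·v)/(|u||v|) = 4/√80 ≈ 0.4472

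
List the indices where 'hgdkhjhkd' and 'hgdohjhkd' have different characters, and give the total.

Differing positions: 4. Hamming distance = 1.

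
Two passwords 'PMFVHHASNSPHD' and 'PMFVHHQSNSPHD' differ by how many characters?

Differing positions: 7. Hamming distance = 1.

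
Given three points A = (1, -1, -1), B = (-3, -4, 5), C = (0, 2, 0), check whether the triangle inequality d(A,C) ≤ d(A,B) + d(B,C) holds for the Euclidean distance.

d(A,B) = √(4² + 3² + 6²) = √61 ≈ 7.8102, d(B,C) = √(3² + 6² + 5²) = √70 ≈ 8.3666, d(A,C) = √(1² + 3² + 1²) = √11 ≈ 3.3166.
d(A,C) ≈ 3.3166 ≤ 7.8102 + 8.3666 = 16.1768. Triangle inequality is satisfied.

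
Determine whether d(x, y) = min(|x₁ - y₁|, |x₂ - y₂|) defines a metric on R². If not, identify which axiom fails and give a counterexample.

No. d fails identity of indiscernibles: take x = (5, 0) and y = (5, 4). Then d(x,y) = min(|5 - 5|, |0 - 4|) = min(0, 4) = 0, yet x ≠ y.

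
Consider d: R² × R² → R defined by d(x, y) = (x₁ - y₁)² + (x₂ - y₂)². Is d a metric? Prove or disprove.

No. The squared Euclidean distance fails the triangle inequality. Counterexample: x = (0, 0), y = (3, 2), z = (6, 4). d(x,z) = 6² + 4² = 52, but d(x,y) + d(y,z) = (3² + 2²) + (3² + 2²) = 13 + 13 = 26. Since 52 > 26, the triangle inequality is violated. (Note: √d, the ordinary Euclidean distance, IS a metric.)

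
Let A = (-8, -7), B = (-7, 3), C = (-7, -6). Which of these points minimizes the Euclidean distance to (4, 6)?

Distances: d(A) ≈ 17.6918, d(B) ≈ 11.4018, d(C) ≈ 16.2788. Nearest: B = (-7, 3) with distance 11.4018.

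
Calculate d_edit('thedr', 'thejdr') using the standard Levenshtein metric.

Let D[i][j] be the edit distance between the first i characters of 'thedr' and the first j characters of 'thejdr', with D[i][0] = i, D[0][j] = j, and D[i][j] = D[i-1][j-1] if the characters match, else 1 + min(D[i-1][j], D[i][j-1], D[i-1][j-1]). Filling the table (rows: prefixes of 'thedr', columns: prefixes of 'thejdr'):
     ε  t  h  e  j  d  r
  ε  0  1  2  3  4  5  6
  t  1  0  1  2  3  4  5
  h  2  1  0  1  2  3  4
  e  3  2  1  0  1  2  3
  d  4  3  2  1  1  1  2
  r  5  4  3  2  2  2  1
The bottom-right entry gives D[5][6] = 1, so no sequence of fewer than 1 edit works. Backtracking through the table gives one optimal edit sequence (1 edit):
  thedr → thejdr (ins j @4)
Edit distance = 1.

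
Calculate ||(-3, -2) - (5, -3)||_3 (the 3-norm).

(Σ|x_i - y_i|^3)^(1/3) = (|-3 - 5|^3 + |-2 - (-3)|^3)^(1/3)
= (8^3 + 1^3)^(1/3) = (512 + 1)^(1/3) = (513)^(1/3) ≈ 8.0052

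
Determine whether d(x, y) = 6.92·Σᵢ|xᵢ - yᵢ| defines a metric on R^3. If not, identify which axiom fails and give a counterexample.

Yes. The L1 (Manhattan) norm induces a metric on R^3, and multiplying a metric by a positive constant 6.92 > 0 preserves all four axioms: non-negativity (6.92·||x-y|| ≥ 0), identity (6.92·||x-y|| = 0 ⟺ ||x-y|| = 0 ⟺ x = y), symmetry (||x-y|| = ||y-x||), and the triangle inequality (6.92·||x-z|| ≤ 6.92·||x-y|| + 6.92·||y-z||). So d is a metric.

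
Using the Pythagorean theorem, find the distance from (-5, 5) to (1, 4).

√(Σ(x_i - y_i)²) = √((-5 - 1)² + (5 - 4)²)
= √((-6)² + 1²) = √(36 + 1) = √37 ≈ 6.0828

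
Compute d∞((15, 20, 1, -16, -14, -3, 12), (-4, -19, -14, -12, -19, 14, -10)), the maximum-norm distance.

max(|x_i - y_i|) = max(|15 - (-4)|, |20 - (-19)|, |1 - (-14)|, |-16 - (-12)|, |-14 - (-19)|, |-3 - 14|, |12 - (-10)|) = max(19, 39, 15, 4, 5, 17, 22) = 39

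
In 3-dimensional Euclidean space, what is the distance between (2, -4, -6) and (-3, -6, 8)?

√(Σ(x_i - y_i)²) = √((2 - (-3))² + (-4 - (-6))² + (-6 - 8)²)
= √(5² + 2² + (-14)²) = √(25 + 4 + 196) = √225 = 15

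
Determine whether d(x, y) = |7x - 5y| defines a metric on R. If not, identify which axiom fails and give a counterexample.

No. d fails symmetry: d(5, 7) = |7·5 - 5·7| = |0| = 0, but d(7, 5) = |7·7 - 5·5| = |24| = 24. Since 0 ≠ 24, d(x,y) ≠ d(y,x) in general.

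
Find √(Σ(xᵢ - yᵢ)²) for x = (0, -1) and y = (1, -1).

√(Σ(x_i - y_i)²) = √((0 - 1)² + (-1 - (-1))²)
= √((-1)² + 0²) = √(1 + 0) = √1 = 1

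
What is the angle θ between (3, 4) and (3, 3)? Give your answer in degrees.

With u = (3, 4), v = (3, 3):
u·v = 3·3 + 4·3 = 9 + 12 = 21.
|u| = √(3² + 4²) = √25, |v| = √(3² + 3²) = √18, so |u||v| = √(25·18) = √450.
cos θ = (u·v)/(|u||v|) = 21/√450 ≈ 0.989949
θ = arccos(0.989949) ≈ 8.13°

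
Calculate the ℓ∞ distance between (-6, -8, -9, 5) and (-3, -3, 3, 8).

max(|x_i - y_i|) = max(|-6 - (-3)|, |-8 - (-3)|, |-9 - 3|, |5 - 8|) = max(3, 5, 12, 3) = 12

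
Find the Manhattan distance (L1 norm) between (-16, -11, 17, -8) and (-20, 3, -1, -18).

Σ|x_i - y_i| = |-16 - (-20)| + |-11 - 3| + |17 - (-1)| + |-8 - (-18)| = 4 + 14 + 18 + 10 = 46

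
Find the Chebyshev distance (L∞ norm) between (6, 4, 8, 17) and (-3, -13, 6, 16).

max(|x_i - y_i|) = max(|6 - (-3)|, |4 - (-13)|, |8 - 6|, |17 - 16|) = max(9, 17, 2, 1) = 17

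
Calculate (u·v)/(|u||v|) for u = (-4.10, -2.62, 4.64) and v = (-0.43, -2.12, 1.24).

With u = (-4.10, -2.62, 4.64), v = (-0.43, -2.12, 1.24):
u·v = (-4.1)·(-0.43) + (-2.62)·(-2.12) + 4.64·1.24 = 1.763 + 5.5544 + 5.7536 = 13.071.
|u| = √((-4.1)² + (-2.62)² + 4.64²) = √(16.81 + 6.8644 + 21.5296) = √45.204, |v| = √((-0.43)² + (-2.12)² + 1.24²) = √(0.1849 + 4.4944 + 1.5376) = √6.2169.
cos θ = (u·v)/(|u||v|) = 13.071/(√45.204·√6.2169) ≈ 0.7797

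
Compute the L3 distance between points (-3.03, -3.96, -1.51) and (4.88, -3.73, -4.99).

(Σ|x_i - y_i|^3)^(1/3) = (|-3.03 - 4.88|^3 + |-3.96 - (-3.73)|^3 + |-1.51 - (-4.99)|^3)^(1/3)
= (7.91^3 + 0.23^3 + 3.48^3)^(1/3) ≈ (494.9137 + 0.0122 + 42.1442)^(1/3) = (537.0701)^(1/3) ≈ 8.1285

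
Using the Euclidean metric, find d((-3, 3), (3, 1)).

√(Σ(x_i - y_i)²) = √((-3 - 3)² + (3 - 1)²)
= √((-6)² + 2²) = √(36 + 4) = √40 ≈ 6.3246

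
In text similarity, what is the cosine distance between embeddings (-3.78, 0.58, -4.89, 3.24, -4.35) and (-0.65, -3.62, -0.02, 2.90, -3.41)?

With u = (-3.78, 0.58, -4.89, 3.24, -4.35), v = (-0.65, -3.62, -0.02, 2.90, -3.41):
u·v = (-3.78)·(-0.65) + 0.58·(-3.62) + (-4.89)·(-0.02) + 3.24·2.9 + (-4.35)·(-3.41) = 2.457 + (-2.0996) + 0.0978 + 9.396 + 14.8335 = 24.6847.
|u| = √((-3.78)² + 0.58² + (-4.89)² + 3.24² + (-4.35)²) = √(14.2884 + 0.3364 + 23.9121 + 10.4976 + 18.9225) = √67.957, |v| = √((-0.65)² + (-3.62)² + (-0.02)² + 2.9² + (-3.41)²) = √(0.4225 + 13.1044 + 0.0004 + 8.41 + 11.6281) = √33.5654.
cos θ = (u·v)/(|u||v|) = 24.6847/(√67.957·√33.5654) ≈ 0.5169
Cosine distance = 1 - cos θ ≈ 1 - 0.5169 = 0.4831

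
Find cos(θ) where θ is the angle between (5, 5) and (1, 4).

With u = (5, 5), v = (1, 4):
u·v = 5·1 + 5·4 = 5 + 20 = 25.
|u| = √(5² + 5²) = √50, |v| = √(1² + 4²) = √17, so |u||v| = √(50·17) = √850.
cos θ = (u·v)/(|u||v|) = 25/√850 ≈ 0.8575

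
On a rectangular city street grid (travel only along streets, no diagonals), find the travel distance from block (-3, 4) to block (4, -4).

Σ|x_i - y_i| = |-3 - 4| + |4 - (-4)| = 7 + 8 = 15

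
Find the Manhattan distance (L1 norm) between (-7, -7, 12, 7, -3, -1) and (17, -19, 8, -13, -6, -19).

Σ|x_i - y_i| = |-7 - 17| + |-7 - (-19)| + |12 - 8| + |7 - (-13)| + |-3 - (-6)| + |-1 - (-19)| = 24 + 12 + 4 + 20 + 3 + 18 = 81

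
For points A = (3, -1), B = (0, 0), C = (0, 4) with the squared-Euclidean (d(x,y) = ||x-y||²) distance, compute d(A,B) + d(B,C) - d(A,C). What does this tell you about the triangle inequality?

d(A,B) = 3² + 1² = 10, d(B,C) = 0² + 4² = 16, d(A,C) = 3² + 5² = 34.
d(A,B) + d(B,C) - d(A,C) = 10 + 16 - 34 = 26 - 34 = -8. This is < 0, so the triangle inequality FAILS for these points (squared-Euclidean is not a metric).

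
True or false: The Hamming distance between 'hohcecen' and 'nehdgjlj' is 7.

Differing positions: 1, 2, 4, 5, 6, 7, 8. Hamming distance = 7, so the claim is true.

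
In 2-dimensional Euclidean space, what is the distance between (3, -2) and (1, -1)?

√(Σ(x_i - y_i)²) = √((3 - 1)² + (-2 - (-1))²)
= √(2² + (-1)²) = √(4 + 1) = √5 ≈ 2.2361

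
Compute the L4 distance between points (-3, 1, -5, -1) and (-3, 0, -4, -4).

(Σ|x_i - y_i|^4)^(1/4) = (|-3 - (-3)|^4 + |1 - 0|^4 + |-5 - (-4)|^4 + |-1 - (-4)|^4)^(1/4)
= (0^4 + 1^4 + 1^4 + 3^4)^(1/4) = (0 + 1 + 1 + 81)^(1/4) = (83)^(1/4) ≈ 3.0183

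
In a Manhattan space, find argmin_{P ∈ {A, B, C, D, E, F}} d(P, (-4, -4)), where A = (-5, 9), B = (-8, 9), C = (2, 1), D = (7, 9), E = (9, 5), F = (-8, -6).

Distances: d(A) = 14, d(B) = 17, d(C) = 11, d(D) = 24, d(E) = 22, d(F) = 6. Nearest: F = (-8, -6) with distance 6.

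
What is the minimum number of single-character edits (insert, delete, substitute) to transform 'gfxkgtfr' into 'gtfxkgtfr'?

Let D[i][j] be the edit distance between the first i characters of 'gfxkgtfr' and the first j characters of 'gtfxkgtfr', with D[i][0] = i, D[0][j] = j, and D[i][j] = D[i-1][j-1] if the characters match, else 1 + min(D[i-1][j], D[i][j-1], D[i-1][j-1]). Filling the table (rows: prefixes of 'gfxkgtfr', columns: prefixes of 'gtfxkgtfr'):
     ε  g  t  f  x  k  g  t  f  r
  ε  0  1  2  3  4  5  6  7  8  9
  g  1  0  1  2  3  4  5  6  7  8
  f  2  1  1  1  2  3  4  5  6  7
  x  3  2  2  2  1  2  3  4  5  6
  k  4  3  3  3  2  1  2  3  4  5
  g  5  4  4  4  3  2  1  2  3  4
  t  6  5  4  5  4  3  2  1  2  3
  f  7  6  5  4  5  4  3  2  1  2
  r  8  7  6  5  5  5  4  3  2  1
The bottom-right entry gives D[8][9] = 1, so no sequence of fewer than 1 edit works. Backtracking through the table gives one optimal edit sequence (1 edit):
  gfxkgtfr → gtfxkgtfr (ins t @2)
Edit distance = 1.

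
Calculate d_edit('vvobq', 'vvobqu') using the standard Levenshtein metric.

Let D[i][j] be the edit distance between the first i characters of 'vvobq' and the first j characters of 'vvobqu', with D[i][0] = i, D[0][j] = j, and D[i][j] = D[i-1][j-1] if the characters match, else 1 + min(D[i-1][j], D[i][j-1], D[i-1][j-1]). Filling the table (rows: prefixes of 'vvobq', columns: prefixes of 'vvobqu'):
     ε  v  v  o  b  q  u
  ε  0  1  2  3  4  5  6
  v  1  0  1  2  3  4  5
  v  2  1  0  1  2  3  4
  o  3  2  1  0  1  2  3
  b  4  3  2  1  0  1  2
  q  5  4  3  2  1  0  1
The bottom-right entry gives D[5][6] = 1, so no sequence of fewer than 1 edit works. Backtracking through the table gives one optimal edit sequence (1 edit):
  vvobq → vvobqu (ins u @6)
Edit distance = 1.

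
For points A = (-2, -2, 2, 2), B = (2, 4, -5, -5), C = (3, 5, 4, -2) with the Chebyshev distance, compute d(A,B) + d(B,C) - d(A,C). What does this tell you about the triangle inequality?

d(A,B) = max(4, 6, 7, 7) = 7, d(B,C) = max(1, 1, 9, 3) = 9, d(A,C) = max(5, 7, 2, 4) = 7.
d(A,B) + d(B,C) - d(A,C) = 7 + 9 - 7 = 16 - 7 = 9. This is ≥ 0, so the triangle inequality holds for these points.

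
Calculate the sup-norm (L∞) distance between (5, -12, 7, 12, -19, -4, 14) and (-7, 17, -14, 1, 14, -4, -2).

max(|x_i - y_i|) = max(|5 - (-7)|, |-12 - 17|, |7 - (-14)|, |12 - 1|, |-19 - 14|, |-4 - (-4)|, |14 - (-2)|) = max(12, 29, 21, 11, 33, 0, 16) = 33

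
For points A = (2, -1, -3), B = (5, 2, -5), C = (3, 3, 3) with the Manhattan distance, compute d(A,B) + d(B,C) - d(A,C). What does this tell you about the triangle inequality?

d(A,B) = 3 + 3 + 2 = 8, d(B,C) = 2 + 1 + 8 = 11, d(A,C) = 1 + 4 + 6 = 11.
d(A,B) + d(B,C) - d(A,C) = 8 + 11 - 11 = 19 - 11 = 8. This is ≥ 0, so the triangle inequality holds for these points.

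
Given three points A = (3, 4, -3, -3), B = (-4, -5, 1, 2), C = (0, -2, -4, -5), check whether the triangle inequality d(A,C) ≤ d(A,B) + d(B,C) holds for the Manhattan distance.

d(A,B) = 7 + 9 + 4 + 5 = 25, d(B,C) = 4 + 3 + 5 + 7 = 19, d(A,C) = 3 + 6 + 1 + 2 = 12.
d(A,C) = 12 ≤ 25 + 19 = 44. Triangle inequality is satisfied.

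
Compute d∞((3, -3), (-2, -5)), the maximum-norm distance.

max(|x_i - y_i|) = max(|3 - (-2)|, |-3 - (-5)|) = max(5, 2) = 5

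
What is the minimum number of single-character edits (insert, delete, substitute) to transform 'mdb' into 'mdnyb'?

Let D[i][j] be the edit distance between the first i characters of 'mdb' and the first j characters of 'mdnyb', with D[i][0] = i, D[0][j] = j, and D[i][j] = D[i-1][j-1] if the characters match, else 1 + min(D[i-1][j], D[i][j-1], D[i-1][j-1]). Filling the table (rows: prefixes of 'mdb', columns: prefixes of 'mdnyb'):
     ε  m  d  n  y  b
  ε  0  1  2  3  4  5
  m  1  0  1  2  3  4
  d  2  1  0  1  2  3
  b  3  2  1  1  2  2
The bottom-right entry gives D[3][5] = 2, so no sequence of fewer than 2 edits works. Backtracking through the table gives one optimal edit sequence (2 edits):
  mdb → mdnb (ins n @3)
  mdnb → mdnyb (ins y @4)
Edit distance = 2.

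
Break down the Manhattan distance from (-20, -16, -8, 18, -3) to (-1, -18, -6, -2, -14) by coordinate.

Σ|x_i - y_i| = |-20 - (-1)| + |-16 - (-18)| + |-8 - (-6)| + |18 - (-2)| + |-3 - (-14)| = 19 + 2 + 2 + 20 + 11 = 54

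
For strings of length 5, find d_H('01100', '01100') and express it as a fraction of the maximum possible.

Differing positions: none. Hamming distance = 0. The maximum possible Hamming distance for length-5 strings is 5, so d_H/5 = 0/5 = 0.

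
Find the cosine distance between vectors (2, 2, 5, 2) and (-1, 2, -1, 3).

With u = (2, 2, 5, 2), v = (-1, 2, -1, 3):
u·v = 2·(-1) + 2·2 + 5·(-1) + 2·3 = (-2) + 4 + (-5) + 6 = 3.
|u| = √(2² + 2² + 5² + 2²) = √37, |v| = √((-1)² + 2² + (-1)² + 3²) = √15, so |u||v| = √(37·15) = √555.
cos θ = (u·v)/(|u||v|) = 3/√555 ≈ 0.1273
Cosine distance = 1 - cos θ ≈ 1 - 0.1273 = 0.8727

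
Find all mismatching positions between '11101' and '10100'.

Differing positions: 2, 5. Hamming distance = 2.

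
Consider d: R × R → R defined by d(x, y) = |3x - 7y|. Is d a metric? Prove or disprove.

No. d fails symmetry: d(6, 2) = |3·6 - 7·2| = |4| = 4, but d(2, 6) = |3·2 - 7·6| = |-36| = 36. Since 4 ≠ 36, d(x,y) ≠ d(y,x) in general.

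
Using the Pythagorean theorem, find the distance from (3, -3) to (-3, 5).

√(Σ(x_i - y_i)²) = √((3 - (-3))² + (-3 - 5)²)
= √(6² + (-8)²) = √(36 + 64) = √100 = 10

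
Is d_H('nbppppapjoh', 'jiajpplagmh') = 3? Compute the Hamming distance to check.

Differing positions: 1, 2, 3, 4, 7, 8, 9, 10. Hamming distance = 8, so the claim that d_H = 3 is false.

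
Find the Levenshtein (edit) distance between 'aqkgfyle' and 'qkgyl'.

Let D[i][j] be the edit distance between the first i characters of 'aqkgfyle' and the first j characters of 'qkgyl', with D[i][0] = i, D[0][j] = j, and D[i][j] = D[i-1][j-1] if the characters match, else 1 + min(D[i-1][j], D[i][j-1], D[i-1][j-1]). Filling the table (rows: prefixes of 'aqkgfyle', columns: prefixes of 'qkgyl'):
     ε  q  k  g  y  l
  ε  0  1  2  3  4  5
  a  1  1  2  3  4  5
  q  2  1  2  3  4  5
  k  3  2  1  2  3  4
  g  4  3  2  1  2  3
  f  5  4  3  2  2  3
  y  6  5  4  3  2  3
  l  7  6  5  4  3  2
  e  8  7  6  5  4  3
The bottom-right entry gives D[8][5] = 3, so no sequence of fewer than 3 edits works. Backtracking through the table gives one optimal edit sequence (3 edits):
  aqkgfyle → qkgfyle (del a @1)
  qkgfyle → qkgyle (del f @4)
  qkgyle → qkgyl (del e @6)
Edit distance = 3.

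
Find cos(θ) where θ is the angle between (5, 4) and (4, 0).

With u = (5, 4), v = (4, 0):
u·v = 5·4 + 4·0 = 20 + 0 = 20.
|u| = √(5² + 4²) = √41, |v| = √(4² + 0²) = √16, so |u||v| = √(41·16) = √656.
cos θ = (u·v)/(|u||v|) = 20/√656 ≈ 0.7809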